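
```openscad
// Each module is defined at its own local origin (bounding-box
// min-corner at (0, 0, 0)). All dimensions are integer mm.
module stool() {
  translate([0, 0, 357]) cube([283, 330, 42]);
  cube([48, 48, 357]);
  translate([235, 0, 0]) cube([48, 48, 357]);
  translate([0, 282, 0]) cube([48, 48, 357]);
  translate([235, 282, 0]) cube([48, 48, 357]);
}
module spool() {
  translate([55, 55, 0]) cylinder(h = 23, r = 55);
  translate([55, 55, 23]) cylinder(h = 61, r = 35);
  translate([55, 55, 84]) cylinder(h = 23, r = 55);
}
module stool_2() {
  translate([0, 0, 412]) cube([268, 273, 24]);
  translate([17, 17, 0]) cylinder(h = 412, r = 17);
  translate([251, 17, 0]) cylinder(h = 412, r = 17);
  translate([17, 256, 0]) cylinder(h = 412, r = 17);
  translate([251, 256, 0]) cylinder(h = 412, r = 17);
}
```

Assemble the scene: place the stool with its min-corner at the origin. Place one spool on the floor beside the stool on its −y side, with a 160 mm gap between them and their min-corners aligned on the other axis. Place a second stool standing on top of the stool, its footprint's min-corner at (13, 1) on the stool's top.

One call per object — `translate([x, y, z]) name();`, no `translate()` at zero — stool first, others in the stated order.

stool();
translate([0, -270, 0]) spool();
translate([13, 1, 399]) stool_2();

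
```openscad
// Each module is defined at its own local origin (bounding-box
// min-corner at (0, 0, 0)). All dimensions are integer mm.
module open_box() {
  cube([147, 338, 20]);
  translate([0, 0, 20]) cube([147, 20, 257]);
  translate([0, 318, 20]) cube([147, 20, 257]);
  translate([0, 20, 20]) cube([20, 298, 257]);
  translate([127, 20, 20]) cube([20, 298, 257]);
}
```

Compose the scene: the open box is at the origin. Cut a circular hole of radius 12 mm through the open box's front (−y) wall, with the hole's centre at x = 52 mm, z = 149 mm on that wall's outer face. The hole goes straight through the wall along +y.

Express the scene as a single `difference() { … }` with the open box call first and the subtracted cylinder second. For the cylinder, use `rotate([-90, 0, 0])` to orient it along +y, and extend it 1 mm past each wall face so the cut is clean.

difference() {
  open_box();
  translate([52, -1, 149]) rotate([-90, 0, 0]) cylinder(h = 22, r = 12);
}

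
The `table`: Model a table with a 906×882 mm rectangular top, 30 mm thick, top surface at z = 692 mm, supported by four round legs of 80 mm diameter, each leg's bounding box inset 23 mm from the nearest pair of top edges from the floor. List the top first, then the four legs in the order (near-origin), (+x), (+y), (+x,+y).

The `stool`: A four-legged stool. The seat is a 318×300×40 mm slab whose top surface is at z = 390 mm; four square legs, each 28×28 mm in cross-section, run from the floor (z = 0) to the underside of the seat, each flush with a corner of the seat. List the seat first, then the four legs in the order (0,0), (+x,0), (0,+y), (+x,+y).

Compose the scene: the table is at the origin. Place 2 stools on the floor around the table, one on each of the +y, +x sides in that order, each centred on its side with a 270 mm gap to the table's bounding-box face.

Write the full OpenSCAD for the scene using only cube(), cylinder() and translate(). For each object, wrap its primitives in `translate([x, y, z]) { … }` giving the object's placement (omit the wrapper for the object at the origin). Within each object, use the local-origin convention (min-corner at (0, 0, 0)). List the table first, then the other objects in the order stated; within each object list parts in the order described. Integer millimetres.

translate([0, 0, 662]) cube([906, 882, 30]);
translate([63, 63, 0]) cylinder(h = 662, r = 40);
translate([843, 63, 0]) cylinder(h = 662, r = 40);
translate([63, 819, 0]) cylinder(h = 662, r = 40);
translate([843, 819, 0]) cylinder(h = 662, r = 40);
translate([294, 1152, 0]) {
  translate([0, 0, 350]) cube([318, 300, 40]);
  cube([28, 28, 350]);
  translate([290, 0, 0]) cube([28, 28, 350]);
  translate([0, 272, 0]) cube([28, 28, 350]);
  translate([290, 272, 0]) cube([28, 28, 350]);
}
translate([1176, 291, 0]) {
  translate([0, 0, 350]) cube([318, 300, 40]);
  cube([28, 28, 350]);
  translate([290, 0, 0]) cube([28, 28, 350]);
  translate([0, 272, 0]) cube([28, 28, 350]);
  translate([290, 272, 0]) cube([28, 28, 350]);
}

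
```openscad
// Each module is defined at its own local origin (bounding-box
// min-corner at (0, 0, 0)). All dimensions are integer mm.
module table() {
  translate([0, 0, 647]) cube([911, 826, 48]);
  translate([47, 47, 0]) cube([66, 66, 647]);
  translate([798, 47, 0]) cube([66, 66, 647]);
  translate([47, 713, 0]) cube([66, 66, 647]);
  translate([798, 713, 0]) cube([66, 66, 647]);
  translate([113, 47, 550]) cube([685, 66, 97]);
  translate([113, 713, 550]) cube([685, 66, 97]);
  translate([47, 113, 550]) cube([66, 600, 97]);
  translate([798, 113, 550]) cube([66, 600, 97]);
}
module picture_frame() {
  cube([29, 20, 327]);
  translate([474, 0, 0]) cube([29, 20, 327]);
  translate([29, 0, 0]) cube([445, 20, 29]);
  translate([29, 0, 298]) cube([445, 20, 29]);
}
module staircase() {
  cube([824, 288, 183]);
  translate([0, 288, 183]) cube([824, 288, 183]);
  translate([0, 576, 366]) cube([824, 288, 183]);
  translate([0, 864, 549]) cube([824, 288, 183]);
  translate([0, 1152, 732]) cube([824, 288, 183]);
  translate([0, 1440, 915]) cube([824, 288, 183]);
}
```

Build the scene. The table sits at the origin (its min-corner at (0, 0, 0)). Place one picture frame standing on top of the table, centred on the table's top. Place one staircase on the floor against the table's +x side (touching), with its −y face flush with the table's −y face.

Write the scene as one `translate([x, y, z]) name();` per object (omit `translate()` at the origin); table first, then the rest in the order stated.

table();
translate([204, 403, 695]) picture_frame();
translate([911, 0, 0]) staircase();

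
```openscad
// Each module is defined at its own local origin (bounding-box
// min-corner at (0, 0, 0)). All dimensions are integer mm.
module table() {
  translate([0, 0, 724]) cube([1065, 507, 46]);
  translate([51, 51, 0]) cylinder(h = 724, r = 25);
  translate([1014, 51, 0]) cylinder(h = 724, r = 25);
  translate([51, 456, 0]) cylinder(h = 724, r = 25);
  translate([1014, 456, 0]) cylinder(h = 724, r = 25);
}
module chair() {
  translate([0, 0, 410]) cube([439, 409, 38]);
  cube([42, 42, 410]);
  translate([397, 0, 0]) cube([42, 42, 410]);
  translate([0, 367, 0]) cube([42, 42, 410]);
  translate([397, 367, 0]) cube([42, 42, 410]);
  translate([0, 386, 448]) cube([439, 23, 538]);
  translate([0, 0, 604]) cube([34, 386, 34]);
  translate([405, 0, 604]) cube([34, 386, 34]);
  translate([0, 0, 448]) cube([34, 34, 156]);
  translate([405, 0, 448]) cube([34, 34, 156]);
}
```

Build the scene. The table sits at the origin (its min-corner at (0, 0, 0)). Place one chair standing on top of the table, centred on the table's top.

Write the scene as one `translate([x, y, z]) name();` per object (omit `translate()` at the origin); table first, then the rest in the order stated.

table();
translate([313, 49, 770]) chair();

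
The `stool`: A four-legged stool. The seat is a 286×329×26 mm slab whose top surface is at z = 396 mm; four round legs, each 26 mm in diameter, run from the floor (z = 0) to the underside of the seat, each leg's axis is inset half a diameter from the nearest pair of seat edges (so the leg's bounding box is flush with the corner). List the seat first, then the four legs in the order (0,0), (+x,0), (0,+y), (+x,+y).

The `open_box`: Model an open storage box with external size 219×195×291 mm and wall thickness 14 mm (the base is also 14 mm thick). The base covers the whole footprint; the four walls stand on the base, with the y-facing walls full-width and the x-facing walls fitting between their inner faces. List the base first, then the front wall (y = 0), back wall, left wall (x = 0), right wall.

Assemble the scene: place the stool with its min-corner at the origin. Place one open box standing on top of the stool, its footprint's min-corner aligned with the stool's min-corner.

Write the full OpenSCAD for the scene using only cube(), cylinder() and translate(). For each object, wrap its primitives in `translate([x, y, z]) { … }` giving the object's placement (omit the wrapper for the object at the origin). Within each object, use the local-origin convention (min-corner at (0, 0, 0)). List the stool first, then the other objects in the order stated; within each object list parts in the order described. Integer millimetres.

translate([0, 0, 370]) cube([286, 329, 26]);
translate([13, 13, 0]) cylinder(h = 370, r = 13);
translate([273, 13, 0]) cylinder(h = 370, r = 13);
translate([13, 316, 0]) cylinder(h = 370, r = 13);
translate([273, 316, 0]) cylinder(h = 370, r = 13);
translate([0, 0, 396]) {
  cube([219, 195, 14]);
  translate([0, 0, 14]) cube([219, 14, 277]);
  translate([0, 181, 14]) cube([219, 14, 277]);
  translate([0, 14, 14]) cube([14, 167, 277]);
  translate([205, 14, 14]) cube([14, 167, 277]);
}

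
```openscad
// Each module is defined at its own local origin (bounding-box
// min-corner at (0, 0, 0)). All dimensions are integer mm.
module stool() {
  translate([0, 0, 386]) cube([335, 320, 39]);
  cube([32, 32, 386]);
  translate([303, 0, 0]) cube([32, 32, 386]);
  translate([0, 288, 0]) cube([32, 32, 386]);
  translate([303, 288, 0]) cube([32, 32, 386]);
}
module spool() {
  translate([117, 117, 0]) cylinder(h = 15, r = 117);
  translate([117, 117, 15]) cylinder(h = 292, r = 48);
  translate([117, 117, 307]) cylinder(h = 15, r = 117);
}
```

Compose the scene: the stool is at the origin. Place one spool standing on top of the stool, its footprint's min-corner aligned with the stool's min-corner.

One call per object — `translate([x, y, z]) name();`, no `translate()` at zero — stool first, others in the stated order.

stool();
translate([0, 0, 425]) spool();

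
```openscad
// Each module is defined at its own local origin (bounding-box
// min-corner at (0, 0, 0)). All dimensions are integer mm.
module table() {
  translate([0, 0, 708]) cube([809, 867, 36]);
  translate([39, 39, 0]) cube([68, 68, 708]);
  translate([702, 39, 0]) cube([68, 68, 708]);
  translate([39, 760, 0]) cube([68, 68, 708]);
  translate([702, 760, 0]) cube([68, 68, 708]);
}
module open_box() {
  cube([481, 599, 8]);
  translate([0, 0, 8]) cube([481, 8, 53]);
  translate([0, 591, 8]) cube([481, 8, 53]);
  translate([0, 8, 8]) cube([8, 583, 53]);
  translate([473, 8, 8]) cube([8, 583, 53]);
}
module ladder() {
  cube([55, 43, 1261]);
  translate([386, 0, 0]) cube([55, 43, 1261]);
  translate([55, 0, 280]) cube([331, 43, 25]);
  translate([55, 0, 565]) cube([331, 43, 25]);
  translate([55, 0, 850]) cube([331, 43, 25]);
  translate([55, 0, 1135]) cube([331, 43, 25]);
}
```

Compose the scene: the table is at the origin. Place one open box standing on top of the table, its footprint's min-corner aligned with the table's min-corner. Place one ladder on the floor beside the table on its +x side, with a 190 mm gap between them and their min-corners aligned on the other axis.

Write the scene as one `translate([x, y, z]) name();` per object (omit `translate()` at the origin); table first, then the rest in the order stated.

table();
translate([0, 0, 744]) open_box();
translate([999, 0, 0]) ladder();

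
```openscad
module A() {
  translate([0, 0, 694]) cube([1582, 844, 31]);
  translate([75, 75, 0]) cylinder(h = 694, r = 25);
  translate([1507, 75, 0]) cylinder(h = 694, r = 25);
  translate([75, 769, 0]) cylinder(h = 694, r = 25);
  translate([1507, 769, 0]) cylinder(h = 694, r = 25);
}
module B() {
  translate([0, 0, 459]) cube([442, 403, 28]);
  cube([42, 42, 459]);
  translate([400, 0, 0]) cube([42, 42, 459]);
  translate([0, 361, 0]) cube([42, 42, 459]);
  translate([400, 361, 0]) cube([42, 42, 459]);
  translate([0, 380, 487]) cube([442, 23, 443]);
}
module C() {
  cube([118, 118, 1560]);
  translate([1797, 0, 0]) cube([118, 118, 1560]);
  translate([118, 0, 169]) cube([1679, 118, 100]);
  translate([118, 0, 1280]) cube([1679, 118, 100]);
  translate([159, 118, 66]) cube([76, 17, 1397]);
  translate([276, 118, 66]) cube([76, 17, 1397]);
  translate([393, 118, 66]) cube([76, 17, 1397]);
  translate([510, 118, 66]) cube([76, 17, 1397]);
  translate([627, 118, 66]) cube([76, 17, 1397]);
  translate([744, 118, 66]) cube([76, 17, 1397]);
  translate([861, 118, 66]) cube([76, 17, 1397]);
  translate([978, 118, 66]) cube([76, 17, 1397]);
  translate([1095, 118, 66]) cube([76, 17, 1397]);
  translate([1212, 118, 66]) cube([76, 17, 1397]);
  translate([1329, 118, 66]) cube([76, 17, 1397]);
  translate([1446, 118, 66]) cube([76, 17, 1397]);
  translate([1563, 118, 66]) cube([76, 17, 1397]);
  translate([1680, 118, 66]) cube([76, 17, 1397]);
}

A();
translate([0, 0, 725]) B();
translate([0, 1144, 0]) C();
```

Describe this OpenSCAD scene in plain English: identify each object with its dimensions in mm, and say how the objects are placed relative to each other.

A is a table: top 1582 mm (x) × 844 mm (y), 31 mm thick, upper face at z = 725 mm, on four round legs of 50 mm diameter, each leg's bounding box inset 50 mm from the nearest pair of top edges, running from z = 0 to the bottom of the top.

B is a chair. The seat is a 442×403×28 mm slab with its top at z = 487 mm, on four 42×42 mm corner legs (flush with the seat edges, standing on z = 0). A flat backrest 23 mm thick, 443 mm tall, spans the full seat width and rises from the seat top along its +y edge, rear face flush with the rear of the seat.

C is a fence section. Two 118×118 mm posts, 1560 mm tall, stand on the floor with a clear span of 1679 mm between their inner faces. Two horizontal rails of 118×100 mm section span the gap between the posts with their undersides at z = 169 mm and z = 1280 mm, flush with the posts' −y face. 14 pickets, each 76 mm wide, 17 mm thick and 1397 mm tall, are fixed to the +y face of the rails with their bottoms at z = 66 mm, evenly spaced across the span with equal gaps (rounded down to the nearest mm) at the −x end and between each pair — any rounding remainder accumulates at the +x end.

The chair is on top of the table. The fence section is on the floor beside the table on its +y side.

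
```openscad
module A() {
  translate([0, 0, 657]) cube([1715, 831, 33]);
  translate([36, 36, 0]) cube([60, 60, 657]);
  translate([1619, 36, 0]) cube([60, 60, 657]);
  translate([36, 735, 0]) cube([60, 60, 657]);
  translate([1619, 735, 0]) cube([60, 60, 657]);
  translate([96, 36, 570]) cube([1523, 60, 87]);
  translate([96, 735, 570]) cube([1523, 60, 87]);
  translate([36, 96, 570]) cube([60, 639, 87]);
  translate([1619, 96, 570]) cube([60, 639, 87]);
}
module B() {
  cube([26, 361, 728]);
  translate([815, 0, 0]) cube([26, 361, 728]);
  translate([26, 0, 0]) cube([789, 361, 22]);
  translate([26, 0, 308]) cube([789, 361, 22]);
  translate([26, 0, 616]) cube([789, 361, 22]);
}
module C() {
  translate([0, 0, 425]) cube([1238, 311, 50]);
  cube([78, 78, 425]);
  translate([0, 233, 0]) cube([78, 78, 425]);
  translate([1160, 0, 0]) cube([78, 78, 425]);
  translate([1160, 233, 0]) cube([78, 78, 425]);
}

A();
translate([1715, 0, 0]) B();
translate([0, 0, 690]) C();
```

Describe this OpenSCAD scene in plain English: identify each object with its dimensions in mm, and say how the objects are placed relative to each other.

A is a rectangular dining table. The top is 1715×831×33 mm with its upper surface at z = 690 mm. It stands on four 60×60 mm square legs, each inset 36 mm from the nearest pair of top edges, running from the floor to the underside of the top. Four apron rails, 60 mm thick and 87 mm tall, run between adjacent legs with their top edges flush with the underside of the top and their outer faces flush with the legs' outer faces.

B is an open bookshelf. Two side panels, each 26 mm thick, 361 mm deep and 728 mm tall, stand 841 mm apart (outside-to-outside). Between them sit 3 shelves, each 22 mm thick and 361 mm deep, spanning the full gap between the sides. The bottom shelf rests on the floor (its underside at z = 0) and the clear gap between one shelf's top and the next shelf's underside is 286 mm.

C is a long wooden bench with a 1238 mm (x) × 311 mm (y) seat, 50 mm thick, its top surface 475 mm above the floor. Four 78 mm square legs at the seat corners, flush with the edges, run from z = 0 to the seat underside.

The bookshelf is against the table's +x side, with their −y faces flush. The bench is on top of the table.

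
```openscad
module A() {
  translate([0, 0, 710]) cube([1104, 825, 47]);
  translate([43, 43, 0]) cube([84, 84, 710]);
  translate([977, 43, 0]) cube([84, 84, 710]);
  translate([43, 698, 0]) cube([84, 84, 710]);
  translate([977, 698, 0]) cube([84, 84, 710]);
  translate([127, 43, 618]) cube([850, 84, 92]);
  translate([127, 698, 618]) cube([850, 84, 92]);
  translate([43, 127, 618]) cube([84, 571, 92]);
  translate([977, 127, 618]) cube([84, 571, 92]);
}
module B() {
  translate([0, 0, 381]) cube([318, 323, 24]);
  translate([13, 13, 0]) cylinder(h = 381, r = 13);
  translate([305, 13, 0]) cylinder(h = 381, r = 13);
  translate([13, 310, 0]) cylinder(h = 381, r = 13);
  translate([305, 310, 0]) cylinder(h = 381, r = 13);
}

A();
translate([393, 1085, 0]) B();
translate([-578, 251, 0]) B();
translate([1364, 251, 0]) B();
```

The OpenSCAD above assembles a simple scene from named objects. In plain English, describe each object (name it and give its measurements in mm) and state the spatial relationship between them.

A is a table: top 1104 mm (x) × 825 mm (y), 47 mm thick, upper face at z = 757 mm, on four 84×84 mm square legs, each inset 43 mm from the nearest pair of top edges, running from z = 0 to the bottom of the top. Four apron rails, 84 mm thick and 92 mm tall, run between adjacent legs with their top edges flush with the underside of the top and their outer faces flush with the legs' outer faces.

B is a four-legged stool. The seat is 318×323 mm, 24 mm thick, top at z = 405 mm. It stands on four round legs, each 26 mm in diameter, from z = 0 to the seat underside, each leg's axis is inset half a diameter from the nearest pair of seat edges (so the leg's bounding box is flush with the corner).

Three stools sit around the table at the +y, −x, +x sides.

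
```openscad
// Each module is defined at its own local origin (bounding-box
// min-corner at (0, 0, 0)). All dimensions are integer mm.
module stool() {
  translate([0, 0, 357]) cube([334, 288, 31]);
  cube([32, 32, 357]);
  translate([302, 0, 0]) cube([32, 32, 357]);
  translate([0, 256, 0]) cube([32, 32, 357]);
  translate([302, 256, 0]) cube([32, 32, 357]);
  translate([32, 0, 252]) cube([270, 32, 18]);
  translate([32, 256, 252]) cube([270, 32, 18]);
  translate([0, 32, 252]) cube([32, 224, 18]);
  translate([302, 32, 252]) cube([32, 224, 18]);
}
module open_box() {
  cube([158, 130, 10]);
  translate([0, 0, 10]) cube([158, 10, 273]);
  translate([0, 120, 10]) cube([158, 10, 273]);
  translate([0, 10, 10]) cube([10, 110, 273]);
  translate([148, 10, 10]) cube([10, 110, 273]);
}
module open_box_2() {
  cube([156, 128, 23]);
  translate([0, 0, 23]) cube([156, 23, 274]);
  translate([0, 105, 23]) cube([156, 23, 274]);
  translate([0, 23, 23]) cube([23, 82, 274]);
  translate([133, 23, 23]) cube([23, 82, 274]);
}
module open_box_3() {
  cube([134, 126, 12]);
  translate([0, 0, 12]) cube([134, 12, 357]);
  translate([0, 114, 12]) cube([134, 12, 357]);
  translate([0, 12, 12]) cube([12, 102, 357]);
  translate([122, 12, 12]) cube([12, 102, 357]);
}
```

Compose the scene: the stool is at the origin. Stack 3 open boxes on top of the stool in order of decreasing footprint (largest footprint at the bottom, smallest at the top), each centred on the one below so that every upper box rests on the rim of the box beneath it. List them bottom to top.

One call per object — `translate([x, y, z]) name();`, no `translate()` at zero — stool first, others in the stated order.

stool();
translate([88, 79, 388]) open_box();
translate([89, 80, 671]) open_box_2();
translate([100, 81, 968]) open_box_3();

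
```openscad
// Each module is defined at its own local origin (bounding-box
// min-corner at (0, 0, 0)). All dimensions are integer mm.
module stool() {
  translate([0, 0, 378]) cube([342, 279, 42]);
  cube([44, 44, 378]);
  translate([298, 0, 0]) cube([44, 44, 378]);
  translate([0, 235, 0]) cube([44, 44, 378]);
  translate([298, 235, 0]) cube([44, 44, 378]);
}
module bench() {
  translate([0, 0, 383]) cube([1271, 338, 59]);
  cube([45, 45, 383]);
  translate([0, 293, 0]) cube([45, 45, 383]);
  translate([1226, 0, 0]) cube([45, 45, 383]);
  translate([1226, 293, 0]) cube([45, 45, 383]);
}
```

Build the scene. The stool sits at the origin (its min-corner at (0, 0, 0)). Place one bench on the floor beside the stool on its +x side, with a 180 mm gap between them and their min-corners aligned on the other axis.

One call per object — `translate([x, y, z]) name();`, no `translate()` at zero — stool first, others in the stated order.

stool();
translate([522, 0, 0]) bench();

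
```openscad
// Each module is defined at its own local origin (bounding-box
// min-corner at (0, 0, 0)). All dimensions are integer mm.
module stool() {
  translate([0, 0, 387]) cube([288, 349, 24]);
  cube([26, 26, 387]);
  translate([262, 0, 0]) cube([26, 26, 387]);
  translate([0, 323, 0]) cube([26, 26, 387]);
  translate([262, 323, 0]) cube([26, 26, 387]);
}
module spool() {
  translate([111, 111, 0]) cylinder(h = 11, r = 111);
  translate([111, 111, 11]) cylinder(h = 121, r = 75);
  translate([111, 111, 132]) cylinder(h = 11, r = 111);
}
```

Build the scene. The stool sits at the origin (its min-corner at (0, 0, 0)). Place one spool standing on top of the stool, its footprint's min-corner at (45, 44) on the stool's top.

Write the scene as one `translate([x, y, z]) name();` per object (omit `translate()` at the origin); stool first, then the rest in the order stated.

stool();
translate([45, 44, 411]) spool();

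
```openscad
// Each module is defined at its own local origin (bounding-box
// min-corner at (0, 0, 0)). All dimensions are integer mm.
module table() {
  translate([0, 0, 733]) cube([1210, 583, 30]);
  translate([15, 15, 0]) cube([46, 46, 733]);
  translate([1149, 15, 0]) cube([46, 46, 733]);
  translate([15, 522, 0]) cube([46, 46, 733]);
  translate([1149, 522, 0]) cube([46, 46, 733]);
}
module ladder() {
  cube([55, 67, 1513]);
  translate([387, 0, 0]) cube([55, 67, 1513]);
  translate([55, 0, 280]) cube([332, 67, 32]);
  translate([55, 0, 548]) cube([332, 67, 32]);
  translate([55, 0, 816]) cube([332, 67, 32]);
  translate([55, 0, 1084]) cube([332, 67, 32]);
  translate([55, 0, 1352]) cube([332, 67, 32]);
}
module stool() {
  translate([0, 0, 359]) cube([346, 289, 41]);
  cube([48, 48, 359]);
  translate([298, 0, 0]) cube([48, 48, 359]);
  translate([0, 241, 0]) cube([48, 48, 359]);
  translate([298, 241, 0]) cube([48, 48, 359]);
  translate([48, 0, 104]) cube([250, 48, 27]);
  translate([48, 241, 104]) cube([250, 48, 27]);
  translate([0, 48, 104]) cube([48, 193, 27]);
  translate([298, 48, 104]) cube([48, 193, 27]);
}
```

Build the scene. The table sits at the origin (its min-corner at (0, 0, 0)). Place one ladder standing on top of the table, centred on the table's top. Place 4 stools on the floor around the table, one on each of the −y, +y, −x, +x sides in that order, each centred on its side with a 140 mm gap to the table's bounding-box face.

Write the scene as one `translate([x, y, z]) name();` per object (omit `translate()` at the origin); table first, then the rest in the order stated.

table();
translate([384, 258, 763]) ladder();
translate([432, -429, 0]) stool();
translate([432, 723, 0]) stool();
translate([-486, 147, 0]) stool();
translate([1350, 147, 0]) stool();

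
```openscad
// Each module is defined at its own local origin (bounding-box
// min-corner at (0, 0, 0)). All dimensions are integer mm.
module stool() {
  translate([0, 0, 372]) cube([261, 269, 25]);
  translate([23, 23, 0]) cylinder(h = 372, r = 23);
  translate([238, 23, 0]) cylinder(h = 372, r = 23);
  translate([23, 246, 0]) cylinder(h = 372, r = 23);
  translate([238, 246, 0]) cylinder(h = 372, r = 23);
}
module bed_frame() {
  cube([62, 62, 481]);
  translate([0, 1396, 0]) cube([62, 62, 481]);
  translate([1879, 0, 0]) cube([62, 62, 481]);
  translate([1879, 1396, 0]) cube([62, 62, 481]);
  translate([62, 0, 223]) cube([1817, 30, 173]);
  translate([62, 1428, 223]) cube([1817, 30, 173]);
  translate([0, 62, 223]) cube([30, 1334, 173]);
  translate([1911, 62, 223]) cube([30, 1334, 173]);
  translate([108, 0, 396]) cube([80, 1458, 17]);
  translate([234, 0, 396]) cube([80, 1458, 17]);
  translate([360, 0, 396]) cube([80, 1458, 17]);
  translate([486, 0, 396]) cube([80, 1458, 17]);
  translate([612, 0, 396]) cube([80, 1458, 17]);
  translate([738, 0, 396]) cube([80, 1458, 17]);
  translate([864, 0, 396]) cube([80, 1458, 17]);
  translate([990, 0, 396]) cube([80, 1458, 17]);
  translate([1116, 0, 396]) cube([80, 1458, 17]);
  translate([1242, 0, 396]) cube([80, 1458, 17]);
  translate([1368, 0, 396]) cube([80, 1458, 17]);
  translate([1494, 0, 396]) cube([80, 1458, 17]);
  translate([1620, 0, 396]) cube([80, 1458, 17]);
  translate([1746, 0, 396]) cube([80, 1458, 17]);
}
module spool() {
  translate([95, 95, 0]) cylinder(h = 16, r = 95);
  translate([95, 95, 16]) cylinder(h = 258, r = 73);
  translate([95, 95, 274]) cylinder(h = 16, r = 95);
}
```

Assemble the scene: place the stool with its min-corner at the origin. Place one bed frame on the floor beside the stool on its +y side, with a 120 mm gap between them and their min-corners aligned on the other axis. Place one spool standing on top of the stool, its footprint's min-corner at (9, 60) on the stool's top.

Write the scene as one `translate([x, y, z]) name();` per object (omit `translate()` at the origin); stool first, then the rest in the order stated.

stool();
translate([0, 389, 0]) bed_frame();
translate([9, 60, 397]) spool();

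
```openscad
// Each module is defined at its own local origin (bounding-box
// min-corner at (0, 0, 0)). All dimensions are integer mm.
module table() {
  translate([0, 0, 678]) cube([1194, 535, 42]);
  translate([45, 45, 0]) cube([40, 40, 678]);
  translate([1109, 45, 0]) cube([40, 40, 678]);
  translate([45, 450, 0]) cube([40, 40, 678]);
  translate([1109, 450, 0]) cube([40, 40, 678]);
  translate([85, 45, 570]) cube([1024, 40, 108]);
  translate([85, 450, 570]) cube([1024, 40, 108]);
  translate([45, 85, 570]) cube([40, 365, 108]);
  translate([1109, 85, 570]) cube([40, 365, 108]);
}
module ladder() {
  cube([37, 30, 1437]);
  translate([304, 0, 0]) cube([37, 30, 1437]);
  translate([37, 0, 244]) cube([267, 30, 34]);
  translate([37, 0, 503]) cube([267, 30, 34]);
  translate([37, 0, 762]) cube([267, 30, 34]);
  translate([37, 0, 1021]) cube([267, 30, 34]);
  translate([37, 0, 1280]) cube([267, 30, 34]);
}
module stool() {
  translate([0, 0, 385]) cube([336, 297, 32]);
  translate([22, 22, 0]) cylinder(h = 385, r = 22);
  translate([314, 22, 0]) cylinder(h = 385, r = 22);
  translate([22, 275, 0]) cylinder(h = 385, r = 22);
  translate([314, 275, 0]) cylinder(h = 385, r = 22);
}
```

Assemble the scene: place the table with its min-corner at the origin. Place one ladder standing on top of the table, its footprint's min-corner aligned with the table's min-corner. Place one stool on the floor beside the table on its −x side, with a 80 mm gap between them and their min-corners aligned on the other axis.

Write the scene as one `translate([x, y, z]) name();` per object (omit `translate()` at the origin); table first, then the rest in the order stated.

table();
translate([0, 0, 720]) ladder();
translate([-416, 0, 0]) stool();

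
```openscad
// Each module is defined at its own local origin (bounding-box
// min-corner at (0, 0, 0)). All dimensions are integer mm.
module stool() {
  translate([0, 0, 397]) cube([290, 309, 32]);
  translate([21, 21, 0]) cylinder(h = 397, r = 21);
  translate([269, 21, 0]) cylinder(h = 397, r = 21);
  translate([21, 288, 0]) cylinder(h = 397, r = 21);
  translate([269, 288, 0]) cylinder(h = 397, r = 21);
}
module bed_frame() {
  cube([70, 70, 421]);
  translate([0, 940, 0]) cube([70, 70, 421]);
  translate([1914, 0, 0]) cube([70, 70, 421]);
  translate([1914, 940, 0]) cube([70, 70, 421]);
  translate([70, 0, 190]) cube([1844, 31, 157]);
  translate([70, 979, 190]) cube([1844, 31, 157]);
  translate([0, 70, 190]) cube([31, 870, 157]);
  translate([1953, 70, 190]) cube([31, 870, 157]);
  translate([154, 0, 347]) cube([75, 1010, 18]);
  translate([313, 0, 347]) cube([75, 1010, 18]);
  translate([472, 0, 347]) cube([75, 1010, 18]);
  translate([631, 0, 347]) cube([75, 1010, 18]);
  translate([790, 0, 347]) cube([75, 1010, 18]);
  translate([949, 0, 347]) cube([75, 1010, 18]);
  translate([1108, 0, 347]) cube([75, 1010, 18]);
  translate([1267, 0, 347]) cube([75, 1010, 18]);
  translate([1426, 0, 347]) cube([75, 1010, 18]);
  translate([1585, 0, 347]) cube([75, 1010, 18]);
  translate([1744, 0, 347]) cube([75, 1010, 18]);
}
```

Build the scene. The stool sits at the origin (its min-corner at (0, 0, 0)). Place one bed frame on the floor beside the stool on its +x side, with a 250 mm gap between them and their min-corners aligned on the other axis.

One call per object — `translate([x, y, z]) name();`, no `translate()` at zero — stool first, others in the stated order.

stool();
translate([540, 0, 0]) bed_frame();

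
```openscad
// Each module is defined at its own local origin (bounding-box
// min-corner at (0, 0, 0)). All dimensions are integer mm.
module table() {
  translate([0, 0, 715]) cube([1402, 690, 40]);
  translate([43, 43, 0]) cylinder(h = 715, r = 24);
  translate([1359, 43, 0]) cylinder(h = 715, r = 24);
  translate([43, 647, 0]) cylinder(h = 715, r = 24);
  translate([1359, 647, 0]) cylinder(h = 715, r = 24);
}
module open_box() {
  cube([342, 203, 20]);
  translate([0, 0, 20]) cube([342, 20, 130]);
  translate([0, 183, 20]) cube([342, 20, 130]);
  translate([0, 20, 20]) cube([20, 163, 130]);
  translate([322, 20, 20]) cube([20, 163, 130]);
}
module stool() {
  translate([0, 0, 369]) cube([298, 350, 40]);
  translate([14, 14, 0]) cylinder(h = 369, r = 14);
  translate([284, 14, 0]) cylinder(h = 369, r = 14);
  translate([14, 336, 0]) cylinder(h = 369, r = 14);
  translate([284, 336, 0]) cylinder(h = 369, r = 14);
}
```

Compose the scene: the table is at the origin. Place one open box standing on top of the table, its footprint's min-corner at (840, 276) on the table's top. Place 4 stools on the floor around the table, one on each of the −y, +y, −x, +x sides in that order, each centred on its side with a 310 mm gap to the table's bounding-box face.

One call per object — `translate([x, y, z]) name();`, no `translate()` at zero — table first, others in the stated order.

table();
translate([840, 276, 755]) open_box();
translate([552, -660, 0]) stool();
translate([552, 1000, 0]) stool();
translate([-608, 170, 0]) stool();
translate([1712, 170, 0]) stool();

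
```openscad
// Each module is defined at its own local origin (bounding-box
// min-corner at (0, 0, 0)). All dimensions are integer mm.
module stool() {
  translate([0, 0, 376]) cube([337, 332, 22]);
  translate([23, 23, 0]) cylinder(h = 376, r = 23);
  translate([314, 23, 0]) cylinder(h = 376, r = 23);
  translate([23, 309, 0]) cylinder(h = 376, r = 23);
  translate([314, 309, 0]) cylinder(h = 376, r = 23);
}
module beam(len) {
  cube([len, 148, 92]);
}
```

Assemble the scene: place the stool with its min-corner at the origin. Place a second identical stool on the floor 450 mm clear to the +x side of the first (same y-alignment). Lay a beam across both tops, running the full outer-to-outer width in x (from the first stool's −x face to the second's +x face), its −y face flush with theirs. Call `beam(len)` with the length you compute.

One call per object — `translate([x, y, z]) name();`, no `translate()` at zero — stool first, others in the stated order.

stool();
translate([787, 0, 0]) stool();
translate([0, 0, 398]) beam(1124);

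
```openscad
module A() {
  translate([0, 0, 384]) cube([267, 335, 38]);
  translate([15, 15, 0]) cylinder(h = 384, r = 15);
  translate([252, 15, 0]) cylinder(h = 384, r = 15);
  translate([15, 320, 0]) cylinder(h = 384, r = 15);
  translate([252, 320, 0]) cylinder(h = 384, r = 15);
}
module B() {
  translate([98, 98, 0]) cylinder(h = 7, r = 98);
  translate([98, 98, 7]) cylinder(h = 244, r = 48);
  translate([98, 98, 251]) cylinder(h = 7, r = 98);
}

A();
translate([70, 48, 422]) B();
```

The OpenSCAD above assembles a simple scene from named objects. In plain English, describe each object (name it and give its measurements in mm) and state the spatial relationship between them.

A is a four-legged stool. The seat is a 267×335×38 mm slab whose top surface is at z = 422 mm; four round legs, each 30 mm in diameter, run from the floor (z = 0) to the underside of the seat, each leg's axis is inset half a diameter from the nearest pair of seat edges (so the leg's bounding box is flush with the corner).

B is a spool: two coaxial disc flanges of radius 98 mm and thickness 7 mm, joined by a core cylinder of radius 48 mm and height 244 mm. The lower flange rests on z = 0 and the three cylinders share a vertical axis.

The spool is on top of the stool.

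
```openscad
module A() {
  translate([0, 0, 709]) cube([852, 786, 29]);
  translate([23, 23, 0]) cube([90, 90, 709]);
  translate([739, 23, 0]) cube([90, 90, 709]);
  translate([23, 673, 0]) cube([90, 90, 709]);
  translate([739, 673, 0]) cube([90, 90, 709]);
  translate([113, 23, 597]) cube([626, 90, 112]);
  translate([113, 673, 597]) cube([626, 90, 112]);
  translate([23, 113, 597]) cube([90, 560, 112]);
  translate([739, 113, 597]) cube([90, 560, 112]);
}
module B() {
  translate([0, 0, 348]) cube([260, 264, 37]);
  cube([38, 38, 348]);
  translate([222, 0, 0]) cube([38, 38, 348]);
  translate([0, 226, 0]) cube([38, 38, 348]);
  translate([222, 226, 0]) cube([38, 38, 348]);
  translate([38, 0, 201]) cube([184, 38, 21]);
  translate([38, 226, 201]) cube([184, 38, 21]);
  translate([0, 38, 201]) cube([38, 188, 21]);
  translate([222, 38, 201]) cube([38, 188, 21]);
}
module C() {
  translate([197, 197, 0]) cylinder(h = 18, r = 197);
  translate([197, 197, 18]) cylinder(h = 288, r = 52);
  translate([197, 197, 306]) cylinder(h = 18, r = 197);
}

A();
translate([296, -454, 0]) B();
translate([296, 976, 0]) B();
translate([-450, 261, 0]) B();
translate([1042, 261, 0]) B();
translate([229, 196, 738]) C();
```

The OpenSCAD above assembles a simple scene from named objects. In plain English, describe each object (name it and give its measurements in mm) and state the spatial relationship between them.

A is a rectangular dining table. The top is 852×786×29 mm with its upper surface at z = 738 mm. It stands on four 90×90 mm square legs, each inset 23 mm from the nearest pair of top edges, running from the floor to the underside of the top. Four apron rails, 90 mm thick and 112 mm tall, run between adjacent legs with their top edges flush with the underside of the top and their outer faces flush with the legs' outer faces.

B is a four-legged stool. The seat is 260×264 mm, 37 mm thick, top at z = 385 mm. It stands on four square legs, each 38×38 mm in cross-section, from z = 0 to the seat underside, each flush with a corner of the seat. Four stretchers, 38 mm wide and 21 mm tall, connect adjacent legs with their undersides at z = 201 mm, each running between the inner faces of the legs it joins and aligned with the legs' outer faces on the other axis.

C is a spool: two coaxial disc flanges of radius 197 mm and thickness 18 mm, joined by a core cylinder of radius 52 mm and height 288 mm. The lower flange rests on z = 0 and the three cylinders share a vertical axis.

Four stools sit around the table at the −y, +y, −x, +x sides. The spool is on top of the table, centred.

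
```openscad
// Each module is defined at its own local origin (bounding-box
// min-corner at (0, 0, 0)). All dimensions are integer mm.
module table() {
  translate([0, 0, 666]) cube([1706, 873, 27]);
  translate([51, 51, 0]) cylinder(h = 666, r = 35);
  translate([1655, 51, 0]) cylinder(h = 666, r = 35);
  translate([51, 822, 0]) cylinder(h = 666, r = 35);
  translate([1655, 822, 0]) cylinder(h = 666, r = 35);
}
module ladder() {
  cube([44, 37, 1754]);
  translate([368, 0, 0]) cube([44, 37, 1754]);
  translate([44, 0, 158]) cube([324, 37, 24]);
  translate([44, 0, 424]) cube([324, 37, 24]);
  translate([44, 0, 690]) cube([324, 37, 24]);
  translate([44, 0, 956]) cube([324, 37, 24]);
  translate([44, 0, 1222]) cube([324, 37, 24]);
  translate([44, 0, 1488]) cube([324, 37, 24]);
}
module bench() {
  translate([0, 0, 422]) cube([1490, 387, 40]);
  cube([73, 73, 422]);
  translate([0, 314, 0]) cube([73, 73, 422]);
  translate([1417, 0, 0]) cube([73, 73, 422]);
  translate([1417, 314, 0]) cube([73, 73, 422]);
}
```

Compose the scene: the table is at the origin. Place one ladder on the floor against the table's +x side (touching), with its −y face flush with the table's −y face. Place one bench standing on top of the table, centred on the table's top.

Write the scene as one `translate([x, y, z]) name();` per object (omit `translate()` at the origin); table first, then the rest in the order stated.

table();
translate([1706, 0, 0]) ladder();
translate([108, 243, 693]) bench();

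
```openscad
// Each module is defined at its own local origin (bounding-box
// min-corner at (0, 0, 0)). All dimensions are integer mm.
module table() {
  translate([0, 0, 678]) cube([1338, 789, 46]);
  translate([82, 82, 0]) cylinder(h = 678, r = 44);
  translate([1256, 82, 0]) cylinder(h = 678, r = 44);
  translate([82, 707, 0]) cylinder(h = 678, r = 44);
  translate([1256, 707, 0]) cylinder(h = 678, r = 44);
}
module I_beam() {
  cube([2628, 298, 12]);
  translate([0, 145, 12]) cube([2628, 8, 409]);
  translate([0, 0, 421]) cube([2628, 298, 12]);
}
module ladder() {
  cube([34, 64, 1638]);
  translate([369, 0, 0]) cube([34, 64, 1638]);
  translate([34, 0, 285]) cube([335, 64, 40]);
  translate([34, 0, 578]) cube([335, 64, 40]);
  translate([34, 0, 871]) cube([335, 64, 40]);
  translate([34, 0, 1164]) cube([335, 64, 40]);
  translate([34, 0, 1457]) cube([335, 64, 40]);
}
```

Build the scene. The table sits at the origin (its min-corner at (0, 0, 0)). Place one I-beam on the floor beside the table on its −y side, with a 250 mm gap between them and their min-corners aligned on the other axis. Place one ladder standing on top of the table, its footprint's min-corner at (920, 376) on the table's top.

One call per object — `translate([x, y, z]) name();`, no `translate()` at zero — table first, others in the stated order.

table();
translate([0, -548, 0]) I_beam();
translate([920, 376, 724]) ladder();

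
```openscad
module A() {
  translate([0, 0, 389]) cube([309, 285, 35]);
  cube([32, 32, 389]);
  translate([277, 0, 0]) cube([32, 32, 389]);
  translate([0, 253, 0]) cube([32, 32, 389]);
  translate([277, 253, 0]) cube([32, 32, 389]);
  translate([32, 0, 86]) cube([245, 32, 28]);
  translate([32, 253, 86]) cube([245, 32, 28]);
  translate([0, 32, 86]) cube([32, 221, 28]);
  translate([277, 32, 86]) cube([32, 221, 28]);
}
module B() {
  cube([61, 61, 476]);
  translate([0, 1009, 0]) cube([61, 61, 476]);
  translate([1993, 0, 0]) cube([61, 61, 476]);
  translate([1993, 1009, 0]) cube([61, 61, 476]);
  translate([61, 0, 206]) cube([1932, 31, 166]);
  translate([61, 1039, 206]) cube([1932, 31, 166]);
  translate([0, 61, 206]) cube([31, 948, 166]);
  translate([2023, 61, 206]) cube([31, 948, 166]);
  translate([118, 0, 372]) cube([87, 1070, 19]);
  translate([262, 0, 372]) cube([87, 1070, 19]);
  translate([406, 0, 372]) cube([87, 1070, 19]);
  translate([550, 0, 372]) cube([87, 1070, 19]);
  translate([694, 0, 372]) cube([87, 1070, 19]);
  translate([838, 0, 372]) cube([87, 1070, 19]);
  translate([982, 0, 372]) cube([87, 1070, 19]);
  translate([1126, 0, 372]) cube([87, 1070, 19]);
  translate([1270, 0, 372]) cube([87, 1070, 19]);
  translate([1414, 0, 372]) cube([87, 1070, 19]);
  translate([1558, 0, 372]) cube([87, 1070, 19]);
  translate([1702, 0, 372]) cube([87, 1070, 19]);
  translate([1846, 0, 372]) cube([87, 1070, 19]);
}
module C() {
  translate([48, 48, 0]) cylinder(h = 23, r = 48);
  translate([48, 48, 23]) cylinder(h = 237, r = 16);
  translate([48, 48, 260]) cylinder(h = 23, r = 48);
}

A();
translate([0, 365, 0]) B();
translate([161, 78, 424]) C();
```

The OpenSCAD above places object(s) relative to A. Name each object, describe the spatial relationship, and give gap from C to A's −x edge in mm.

A is a stool. B is a bed frame. C is a spool. The bed frame is on the floor beside the stool on its +y side. The spool is on top of the stool. The gap from the spool to the stool's −x edge is 161 mm.

The spool's min-x is at 161; the stool's min-x is 0; gap = 161 mm.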